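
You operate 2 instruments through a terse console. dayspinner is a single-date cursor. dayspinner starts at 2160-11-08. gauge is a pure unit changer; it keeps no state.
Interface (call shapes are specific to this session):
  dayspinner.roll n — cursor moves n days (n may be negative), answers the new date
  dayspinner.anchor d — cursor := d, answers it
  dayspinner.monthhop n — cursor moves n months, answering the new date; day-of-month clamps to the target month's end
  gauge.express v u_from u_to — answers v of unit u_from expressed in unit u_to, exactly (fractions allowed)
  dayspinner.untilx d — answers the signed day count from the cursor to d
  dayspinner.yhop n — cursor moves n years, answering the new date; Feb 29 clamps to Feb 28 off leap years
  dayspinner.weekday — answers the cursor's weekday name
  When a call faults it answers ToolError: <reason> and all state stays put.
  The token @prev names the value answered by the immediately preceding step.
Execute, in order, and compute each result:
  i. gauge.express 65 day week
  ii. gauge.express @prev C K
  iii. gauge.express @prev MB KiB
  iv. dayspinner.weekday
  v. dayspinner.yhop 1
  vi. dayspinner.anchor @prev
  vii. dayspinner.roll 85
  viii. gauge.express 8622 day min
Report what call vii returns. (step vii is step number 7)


% express(v→65, u_from→day, u_to→week) -> 65/7
% express(v→@prev, u_from→C, u_to→K) -> 39541/140
% express(v→@prev, u_from→MB, u_to→KiB) -> 123565625/448
% weekday() -> Saturday
% yhop(n→1) -> 2161-11-08
% anchor(d→@prev) -> 2161-11-08
% roll(n→85) -> 2162-02-01
% express(v→8622, u_from→day, u_to→min) -> 12415680

Answer: 2162-02-01


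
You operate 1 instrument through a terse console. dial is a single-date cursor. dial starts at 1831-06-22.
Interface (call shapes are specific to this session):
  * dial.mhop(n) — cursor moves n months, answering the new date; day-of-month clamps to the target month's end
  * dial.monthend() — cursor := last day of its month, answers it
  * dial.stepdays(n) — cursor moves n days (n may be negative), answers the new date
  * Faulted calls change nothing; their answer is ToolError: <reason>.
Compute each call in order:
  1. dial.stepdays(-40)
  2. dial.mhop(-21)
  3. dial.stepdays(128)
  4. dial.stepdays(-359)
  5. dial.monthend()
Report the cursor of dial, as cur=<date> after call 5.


Answer: cur=1828-12-31

Derivation:
> dial.stepdays n=-40
[out] 1831-05-13
> dial.mhop n=-21
[out] 1829-08-13
> dial.stepdays n=128
[out] 1829-12-19
> dial.stepdays n=-359
[out] 1828-12-25
> dial.monthend
[out] 1828-12-31


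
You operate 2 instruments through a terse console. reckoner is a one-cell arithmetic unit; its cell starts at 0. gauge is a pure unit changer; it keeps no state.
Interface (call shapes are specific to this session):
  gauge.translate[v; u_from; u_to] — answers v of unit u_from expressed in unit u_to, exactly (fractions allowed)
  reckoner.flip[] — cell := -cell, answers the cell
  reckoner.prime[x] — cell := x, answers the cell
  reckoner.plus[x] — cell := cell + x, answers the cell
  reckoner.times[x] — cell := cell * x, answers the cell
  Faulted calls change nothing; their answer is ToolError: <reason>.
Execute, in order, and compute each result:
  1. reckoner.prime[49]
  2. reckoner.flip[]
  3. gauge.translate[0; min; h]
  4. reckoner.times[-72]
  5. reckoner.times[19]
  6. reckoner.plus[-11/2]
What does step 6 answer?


Answer: 134053/2

Derivation:
==> reckoner.prime(x=49)
<== 49
==> reckoner.flip()
<== -49
==> gauge.translate(v=0, u_from=min, u_to=h)
<== 0
==> reckoner.times(x=-72)
<== 3528
==> reckoner.times(x=19)
<== 67032
==> reckoner.plus(x=-11/2)
<== 134053/2


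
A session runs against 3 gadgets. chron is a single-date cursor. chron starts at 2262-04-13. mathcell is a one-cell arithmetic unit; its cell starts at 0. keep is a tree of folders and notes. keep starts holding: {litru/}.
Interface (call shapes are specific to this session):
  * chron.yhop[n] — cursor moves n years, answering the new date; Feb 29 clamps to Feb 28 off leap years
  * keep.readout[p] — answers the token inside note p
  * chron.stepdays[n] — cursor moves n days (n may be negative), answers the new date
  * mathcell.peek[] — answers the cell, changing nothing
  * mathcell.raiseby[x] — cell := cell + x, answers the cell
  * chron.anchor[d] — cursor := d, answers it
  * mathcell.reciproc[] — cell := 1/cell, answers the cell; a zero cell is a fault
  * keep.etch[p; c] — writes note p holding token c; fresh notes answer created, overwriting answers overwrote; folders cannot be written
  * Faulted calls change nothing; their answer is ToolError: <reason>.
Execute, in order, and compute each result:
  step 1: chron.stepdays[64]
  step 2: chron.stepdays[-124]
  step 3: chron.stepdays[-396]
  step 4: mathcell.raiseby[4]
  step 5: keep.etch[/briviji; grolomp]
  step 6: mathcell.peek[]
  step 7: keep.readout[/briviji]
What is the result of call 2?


Answer: 2262-02-12

Derivation:
Calling stepdays with n→64, and observe 2262-06-16.
I try stepdays with n→-124, — result: 2262-02-12.
I try stepdays with n→-396, — result: 2261-01-12.
I use raiseby with x→4, and observe 4.
Next I call etch with p→/briviji, c→grolomp, → created.
Next I call peek(), and get 4.
Calling readout with p→/briviji, which returns grolomp.


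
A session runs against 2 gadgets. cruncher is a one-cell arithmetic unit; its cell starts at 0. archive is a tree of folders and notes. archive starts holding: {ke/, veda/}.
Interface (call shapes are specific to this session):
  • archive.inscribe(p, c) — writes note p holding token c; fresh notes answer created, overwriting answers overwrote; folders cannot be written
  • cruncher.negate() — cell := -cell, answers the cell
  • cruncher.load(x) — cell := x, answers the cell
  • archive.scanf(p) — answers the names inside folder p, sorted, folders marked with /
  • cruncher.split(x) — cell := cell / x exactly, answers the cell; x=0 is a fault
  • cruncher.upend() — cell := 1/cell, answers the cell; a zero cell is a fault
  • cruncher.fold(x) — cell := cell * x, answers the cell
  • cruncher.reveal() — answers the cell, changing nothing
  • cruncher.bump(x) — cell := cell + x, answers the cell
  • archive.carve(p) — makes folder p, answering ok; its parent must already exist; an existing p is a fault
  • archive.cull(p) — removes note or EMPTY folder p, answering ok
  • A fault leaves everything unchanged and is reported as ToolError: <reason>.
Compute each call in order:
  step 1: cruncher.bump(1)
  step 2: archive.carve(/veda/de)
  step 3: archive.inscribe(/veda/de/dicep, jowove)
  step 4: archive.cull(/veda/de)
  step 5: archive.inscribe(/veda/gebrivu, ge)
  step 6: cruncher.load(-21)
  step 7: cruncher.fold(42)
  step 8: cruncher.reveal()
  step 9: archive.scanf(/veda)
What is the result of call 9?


Answer: [de/, gebrivu]

Derivation:
$ cruncher.bump 1
[out] 1
$ archive.carve /veda/de
[out] ok
$ archive.inscribe /veda/de/dicep jowove
[out] created
$ archive.cull /veda/de
[out] ToolError: not empty
$ archive.inscribe /veda/gebrivu ge
[out] created
$ cruncher.load -21
[out] -21
$ cruncher.fold 42
[out] -882
$ cruncher.reveal
[out] -882
$ archive.scanf /veda
[out] [de/, gebrivu]


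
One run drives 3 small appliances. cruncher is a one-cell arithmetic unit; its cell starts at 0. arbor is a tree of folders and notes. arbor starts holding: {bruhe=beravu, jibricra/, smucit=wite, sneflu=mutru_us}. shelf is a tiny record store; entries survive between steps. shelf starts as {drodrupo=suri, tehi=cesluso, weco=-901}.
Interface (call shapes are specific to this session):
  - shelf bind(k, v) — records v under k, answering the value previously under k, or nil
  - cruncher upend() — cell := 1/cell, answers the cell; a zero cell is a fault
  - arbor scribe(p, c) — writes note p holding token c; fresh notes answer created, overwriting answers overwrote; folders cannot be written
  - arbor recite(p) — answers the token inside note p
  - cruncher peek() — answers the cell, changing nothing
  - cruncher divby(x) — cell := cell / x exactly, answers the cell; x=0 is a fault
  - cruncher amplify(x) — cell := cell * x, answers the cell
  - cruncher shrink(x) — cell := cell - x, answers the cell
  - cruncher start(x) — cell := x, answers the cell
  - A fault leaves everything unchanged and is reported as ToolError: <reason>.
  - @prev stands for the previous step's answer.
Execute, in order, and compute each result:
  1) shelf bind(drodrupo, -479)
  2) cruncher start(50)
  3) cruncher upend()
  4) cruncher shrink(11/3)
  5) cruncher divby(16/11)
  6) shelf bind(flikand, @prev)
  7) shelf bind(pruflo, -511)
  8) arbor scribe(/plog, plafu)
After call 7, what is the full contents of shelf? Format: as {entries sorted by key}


Answer: {drodrupo=-479, flikand=-6017/2400, pruflo=-511, tehi=cesluso, weco=-901}

Derivation:
I try shelf bind with k→drodrupo, v→-479, which returns suri.
Now I run cruncher start with x→50, — result: 50.
I run cruncher upend(), yielding 1/50.
I call cruncher shrink with x→11/3, — result: -547/150.
I call cruncher divby with x→16/11, and get -6017/2400.
Using shelf bind with k→flikand, v→@prev, giving nil.
I use shelf bind with k→pruflo, v→-511, and see nil.
I invoke arbor scribe with p→/plog, c→plafu, → created.


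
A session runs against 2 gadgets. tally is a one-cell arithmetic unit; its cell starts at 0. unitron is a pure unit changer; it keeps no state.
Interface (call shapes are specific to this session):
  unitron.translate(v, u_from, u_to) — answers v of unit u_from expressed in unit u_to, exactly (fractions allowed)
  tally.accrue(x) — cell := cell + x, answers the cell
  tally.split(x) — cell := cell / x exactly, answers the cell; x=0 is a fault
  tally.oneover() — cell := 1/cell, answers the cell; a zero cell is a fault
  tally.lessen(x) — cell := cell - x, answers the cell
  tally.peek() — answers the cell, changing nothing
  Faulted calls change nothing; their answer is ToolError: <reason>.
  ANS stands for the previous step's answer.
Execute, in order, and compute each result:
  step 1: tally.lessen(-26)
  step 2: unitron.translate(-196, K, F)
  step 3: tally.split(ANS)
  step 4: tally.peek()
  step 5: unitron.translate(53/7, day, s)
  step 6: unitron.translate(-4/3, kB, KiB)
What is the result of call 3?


Answer: -2600/81247

Derivation:
·→ lessen(x→-26)
·← 26
·→ translate(v→-196, u_from→K, u_to→F)
·← -81247/100
·→ split(x→ANS)
·← -2600/81247
·→ peek()
·← -2600/81247
·→ translate(v→53/7, u_from→day, u_to→s)
·← 4579200/7
·→ translate(v→-4/3, u_from→kB, u_to→KiB)
·← -125/96


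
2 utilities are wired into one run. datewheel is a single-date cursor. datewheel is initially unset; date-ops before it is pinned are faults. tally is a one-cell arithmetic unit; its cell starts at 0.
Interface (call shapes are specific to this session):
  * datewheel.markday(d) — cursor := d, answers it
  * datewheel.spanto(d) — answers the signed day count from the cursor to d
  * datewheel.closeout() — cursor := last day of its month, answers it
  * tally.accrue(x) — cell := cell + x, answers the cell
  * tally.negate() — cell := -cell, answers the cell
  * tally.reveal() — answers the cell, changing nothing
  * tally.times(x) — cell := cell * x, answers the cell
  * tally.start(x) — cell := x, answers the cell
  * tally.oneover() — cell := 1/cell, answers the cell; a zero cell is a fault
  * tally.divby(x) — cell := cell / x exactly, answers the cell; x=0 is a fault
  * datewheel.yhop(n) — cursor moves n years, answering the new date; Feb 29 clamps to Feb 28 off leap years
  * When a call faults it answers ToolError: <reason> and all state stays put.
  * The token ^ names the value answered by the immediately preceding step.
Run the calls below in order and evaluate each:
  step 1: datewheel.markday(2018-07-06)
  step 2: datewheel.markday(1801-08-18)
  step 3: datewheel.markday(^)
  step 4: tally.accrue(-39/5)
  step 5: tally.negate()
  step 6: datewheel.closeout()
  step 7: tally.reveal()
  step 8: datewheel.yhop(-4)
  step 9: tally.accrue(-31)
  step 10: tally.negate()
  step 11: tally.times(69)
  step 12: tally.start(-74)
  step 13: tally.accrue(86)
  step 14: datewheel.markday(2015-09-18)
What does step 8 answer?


! 1. markday(d→2018-07-06) ~> 2018-07-06
! 2. markday(d→1801-08-18) ~> 1801-08-18
! 3. markday(d→^) ~> 1801-08-18
! 4. accrue(x→-39/5) ~> -39/5
! 5. negate() ~> 39/5
! 6. closeout() ~> 1801-08-31
! 7. reveal() ~> 39/5
! 8. yhop(n→-4) ~> 1797-08-31
! 9. accrue(x→-31) ~> -116/5
! 10. negate() ~> 116/5
! 11. times(x→69) ~> 8004/5
! 12. start(x→-74) ~> -74
! 13. accrue(x→86) ~> 12
! 14. markday(d→2015-09-18) ~> 2015-09-18

Answer: 1797-08-31


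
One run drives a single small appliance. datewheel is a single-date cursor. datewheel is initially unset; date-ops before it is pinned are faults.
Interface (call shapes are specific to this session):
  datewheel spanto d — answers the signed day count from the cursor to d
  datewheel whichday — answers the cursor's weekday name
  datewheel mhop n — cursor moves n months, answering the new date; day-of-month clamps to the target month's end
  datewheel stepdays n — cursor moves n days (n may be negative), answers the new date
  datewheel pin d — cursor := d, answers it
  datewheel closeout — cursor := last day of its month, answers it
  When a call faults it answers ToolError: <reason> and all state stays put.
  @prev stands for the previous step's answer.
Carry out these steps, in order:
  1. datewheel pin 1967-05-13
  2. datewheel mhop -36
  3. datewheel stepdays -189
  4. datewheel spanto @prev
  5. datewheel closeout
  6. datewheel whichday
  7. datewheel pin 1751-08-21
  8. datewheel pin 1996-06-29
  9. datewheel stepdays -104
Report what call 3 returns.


Answer: 1963-11-06

Derivation:
-- 1. datewheel pin(d='1967-05-13') => 1967-05-13
-- 2. datewheel mhop(n='-36') => 1964-05-13
-- 3. datewheel stepdays(n='-189') => 1963-11-06
-- 4. datewheel spanto(d='@prev') => 0
-- 5. datewheel closeout() => 1963-11-30
-- 6. datewheel whichday() => Saturday
-- 7. datewheel pin(d='1751-08-21') => 1751-08-21
-- 8. datewheel pin(d='1996-06-29') => 1996-06-29
-- 9. datewheel stepdays(n='-104') => 1996-03-17


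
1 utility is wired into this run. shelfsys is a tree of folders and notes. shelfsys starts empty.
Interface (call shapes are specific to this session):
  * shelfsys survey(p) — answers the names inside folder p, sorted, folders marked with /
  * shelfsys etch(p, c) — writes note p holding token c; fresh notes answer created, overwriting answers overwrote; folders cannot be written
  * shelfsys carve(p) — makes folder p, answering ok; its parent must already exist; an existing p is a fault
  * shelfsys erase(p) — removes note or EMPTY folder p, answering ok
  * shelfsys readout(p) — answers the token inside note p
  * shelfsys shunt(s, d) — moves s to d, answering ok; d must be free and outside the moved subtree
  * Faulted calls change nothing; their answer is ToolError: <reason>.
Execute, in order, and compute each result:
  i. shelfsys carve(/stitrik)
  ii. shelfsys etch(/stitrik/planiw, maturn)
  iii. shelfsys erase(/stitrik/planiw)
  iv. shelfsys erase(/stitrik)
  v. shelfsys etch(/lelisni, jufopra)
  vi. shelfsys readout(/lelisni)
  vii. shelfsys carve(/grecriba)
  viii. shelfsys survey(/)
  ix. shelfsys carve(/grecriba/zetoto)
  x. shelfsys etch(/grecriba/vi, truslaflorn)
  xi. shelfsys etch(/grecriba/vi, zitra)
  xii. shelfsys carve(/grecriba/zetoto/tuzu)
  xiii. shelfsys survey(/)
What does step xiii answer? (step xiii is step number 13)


Answer: [grecriba/, lelisni]

Derivation:
Next I call shelfsys carve with /stitrik, → ok.
Invoking shelfsys etch with /stitrik/planiw, maturn, which returns created.
I try shelfsys erase with /stitrik/planiw, yielding ok.
Calling shelfsys erase with /stitrik, and see ok.
Next I call shelfsys etch with /lelisni, jufopra, and observe created.
I run shelfsys readout with /lelisni, → jufopra.
Using shelfsys carve with /grecriba, and see ok.
I try shelfsys survey with /, → [grecriba/, lelisni].
I call shelfsys carve with /grecriba/zetoto, and get ok.
I call shelfsys etch with /grecriba/vi, truslaflorn, — result: created.
Using shelfsys etch with /grecriba/vi, zitra, → overwrote.
Using shelfsys carve with /grecriba/zetoto/tuzu, and observe ok.
I try shelfsys survey with /, yielding [grecriba/, lelisni].


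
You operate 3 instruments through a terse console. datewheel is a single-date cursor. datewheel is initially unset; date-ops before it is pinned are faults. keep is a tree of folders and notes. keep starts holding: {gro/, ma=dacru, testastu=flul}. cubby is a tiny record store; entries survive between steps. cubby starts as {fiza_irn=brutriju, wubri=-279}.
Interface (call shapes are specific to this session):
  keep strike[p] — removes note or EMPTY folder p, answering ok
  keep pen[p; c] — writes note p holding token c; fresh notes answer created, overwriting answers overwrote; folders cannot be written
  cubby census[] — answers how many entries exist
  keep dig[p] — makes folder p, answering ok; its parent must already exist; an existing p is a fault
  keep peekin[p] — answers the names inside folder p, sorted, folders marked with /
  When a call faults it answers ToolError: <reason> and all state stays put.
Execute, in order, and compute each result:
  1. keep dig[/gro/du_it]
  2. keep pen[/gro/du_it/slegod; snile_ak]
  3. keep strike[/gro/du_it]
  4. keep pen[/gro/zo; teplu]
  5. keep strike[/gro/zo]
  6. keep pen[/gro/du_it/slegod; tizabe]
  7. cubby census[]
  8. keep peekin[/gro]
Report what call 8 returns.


Answer: [du_it/]

Derivation:
> keep dig /gro/du_it
[out] ok
> keep pen /gro/du_it/slegod snile_ak
[out] created
> keep strike /gro/du_it
[out] ToolError: not empty
> keep pen /gro/zo teplu
[out] created
> keep strike /gro/zo
[out] ok
> keep pen /gro/du_it/slegod tizabe
[out] overwrote
> cubby census
[out] 2
> keep peekin /gro
[out] [du_it/]


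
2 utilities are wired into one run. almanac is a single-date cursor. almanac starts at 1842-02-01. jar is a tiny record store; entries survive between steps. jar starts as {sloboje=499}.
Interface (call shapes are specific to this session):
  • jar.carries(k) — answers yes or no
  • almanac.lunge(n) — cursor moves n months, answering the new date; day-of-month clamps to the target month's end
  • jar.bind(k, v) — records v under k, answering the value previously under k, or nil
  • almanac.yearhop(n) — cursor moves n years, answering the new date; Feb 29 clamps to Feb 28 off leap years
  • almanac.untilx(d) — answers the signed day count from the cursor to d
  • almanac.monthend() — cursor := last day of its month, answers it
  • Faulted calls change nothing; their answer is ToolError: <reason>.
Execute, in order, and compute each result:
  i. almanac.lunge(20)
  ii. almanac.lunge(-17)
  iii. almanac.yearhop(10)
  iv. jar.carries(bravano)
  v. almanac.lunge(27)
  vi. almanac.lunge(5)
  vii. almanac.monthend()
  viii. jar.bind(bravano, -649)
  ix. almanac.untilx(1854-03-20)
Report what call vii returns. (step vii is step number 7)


% almanac.lunge(20) => 1843-10-01
% almanac.lunge(-17) => 1842-05-01
% almanac.yearhop(10) => 1852-05-01
% jar.carries(bravano) => no
% almanac.lunge(27) => 1854-08-01
% almanac.lunge(5) => 1855-01-01
% almanac.monthend() => 1855-01-31
% jar.bind(bravano, -649) => nil
% almanac.untilx(1854-03-20) => -317

Answer: 1855-01-31


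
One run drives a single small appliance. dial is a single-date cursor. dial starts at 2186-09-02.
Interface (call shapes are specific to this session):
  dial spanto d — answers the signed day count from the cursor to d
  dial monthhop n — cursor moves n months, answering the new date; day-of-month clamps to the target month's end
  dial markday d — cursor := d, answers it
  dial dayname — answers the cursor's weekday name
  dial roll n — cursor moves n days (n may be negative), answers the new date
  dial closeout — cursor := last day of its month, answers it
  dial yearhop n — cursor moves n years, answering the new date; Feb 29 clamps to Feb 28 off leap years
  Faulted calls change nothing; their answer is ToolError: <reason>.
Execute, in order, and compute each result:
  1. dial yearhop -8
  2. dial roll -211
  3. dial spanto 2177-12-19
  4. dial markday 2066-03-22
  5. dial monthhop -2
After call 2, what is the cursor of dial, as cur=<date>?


Answer: cur=2178-02-03

Derivation:
I invoke dial yearhop(n='-8'), giving 2178-09-02.
Next I call dial roll(n='-211'), and get 2178-02-03.
Invoking dial spanto(d='2177-12-19'), yielding -46.
Then dial markday(d='2066-03-22'), — result: 2066-03-22.
I use dial monthhop(n='-2'), and get 2066-01-22.


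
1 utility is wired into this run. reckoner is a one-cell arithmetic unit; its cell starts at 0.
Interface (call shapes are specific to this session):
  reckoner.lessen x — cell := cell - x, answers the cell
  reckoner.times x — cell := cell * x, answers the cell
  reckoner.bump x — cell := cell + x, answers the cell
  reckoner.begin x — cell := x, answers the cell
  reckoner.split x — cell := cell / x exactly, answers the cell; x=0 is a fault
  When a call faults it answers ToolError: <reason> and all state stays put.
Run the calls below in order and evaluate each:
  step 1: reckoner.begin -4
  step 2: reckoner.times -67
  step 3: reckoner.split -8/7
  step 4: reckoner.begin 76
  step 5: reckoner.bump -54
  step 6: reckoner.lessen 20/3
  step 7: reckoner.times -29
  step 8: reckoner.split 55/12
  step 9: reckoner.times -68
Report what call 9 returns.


Answer: 362848/55

Derivation:
→ reckoner.begin(x=-4)
← -4
→ reckoner.times(x=-67)
← 268
→ reckoner.split(x=-8/7)
← -469/2
→ reckoner.begin(x=76)
← 76
→ reckoner.bump(x=-54)
← 22
→ reckoner.lessen(x=20/3)
← 46/3
→ reckoner.times(x=-29)
← -1334/3
→ reckoner.split(x=55/12)
← -5336/55
→ reckoner.times(x=-68)
← 362848/55


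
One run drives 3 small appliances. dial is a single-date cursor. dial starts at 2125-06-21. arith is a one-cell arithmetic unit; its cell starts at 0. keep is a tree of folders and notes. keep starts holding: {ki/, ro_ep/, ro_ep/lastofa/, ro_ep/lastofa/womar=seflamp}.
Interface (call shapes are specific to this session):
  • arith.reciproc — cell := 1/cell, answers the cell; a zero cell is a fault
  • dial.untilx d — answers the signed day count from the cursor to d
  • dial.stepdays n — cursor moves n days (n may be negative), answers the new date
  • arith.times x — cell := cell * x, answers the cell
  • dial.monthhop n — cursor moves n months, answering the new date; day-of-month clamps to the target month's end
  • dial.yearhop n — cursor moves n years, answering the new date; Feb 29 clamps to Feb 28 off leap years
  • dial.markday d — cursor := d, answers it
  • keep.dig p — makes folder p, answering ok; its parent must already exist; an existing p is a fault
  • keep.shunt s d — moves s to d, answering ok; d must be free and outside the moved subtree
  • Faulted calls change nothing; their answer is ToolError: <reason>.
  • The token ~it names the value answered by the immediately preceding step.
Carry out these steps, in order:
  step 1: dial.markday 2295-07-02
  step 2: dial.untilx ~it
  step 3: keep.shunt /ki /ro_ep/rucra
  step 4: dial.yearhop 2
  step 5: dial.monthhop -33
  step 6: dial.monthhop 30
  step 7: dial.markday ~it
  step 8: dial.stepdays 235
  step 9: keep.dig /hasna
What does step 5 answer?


Answer: 2294-10-02

Derivation:
-> dial.markday(d=2295-07-02)
<- 2295-07-02
-> dial.untilx(d=~it)
<- 0
-> keep.shunt(s=/ki, d=/ro_ep/rucra)
<- ok
-> dial.yearhop(n=2)
<- 2297-07-02
-> dial.monthhop(n=-33)
<- 2294-10-02
-> dial.monthhop(n=30)
<- 2297-04-02
-> dial.markday(d=~it)
<- 2297-04-02
-> dial.stepdays(n=235)
<- 2297-11-23
-> keep.dig(p=/hasna)
<- ok


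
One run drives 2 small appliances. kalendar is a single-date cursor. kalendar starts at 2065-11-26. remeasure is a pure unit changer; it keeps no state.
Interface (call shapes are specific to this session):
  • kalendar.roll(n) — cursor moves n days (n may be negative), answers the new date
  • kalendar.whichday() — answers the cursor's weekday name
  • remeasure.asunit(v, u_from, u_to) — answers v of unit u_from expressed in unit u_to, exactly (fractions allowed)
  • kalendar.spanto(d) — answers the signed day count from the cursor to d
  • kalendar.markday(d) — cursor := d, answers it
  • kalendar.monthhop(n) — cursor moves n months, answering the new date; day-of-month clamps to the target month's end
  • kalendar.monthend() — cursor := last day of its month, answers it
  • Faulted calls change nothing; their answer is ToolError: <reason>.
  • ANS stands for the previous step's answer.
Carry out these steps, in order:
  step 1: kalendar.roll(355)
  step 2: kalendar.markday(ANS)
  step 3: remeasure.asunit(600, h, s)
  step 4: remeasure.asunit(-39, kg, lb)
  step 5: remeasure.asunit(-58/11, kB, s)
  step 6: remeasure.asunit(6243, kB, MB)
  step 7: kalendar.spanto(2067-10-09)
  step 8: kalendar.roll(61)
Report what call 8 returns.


==> roll(n='355')
<== 2066-11-16
==> markday(d='ANS')
<== 2066-11-16
==> asunit(v='600', u_from='h', u_to='s')
<== 2160000
==> asunit(v='-39', u_from='kg', u_to='lb')
<== -3900000000/45359237
==> asunit(v='-58/11', u_from='kB', u_to='s')
<== ToolError: incompatible units
==> asunit(v='6243', u_from='kB', u_to='MB')
<== 6243/1000
==> spanto(d='2067-10-09')
<== 327
==> roll(n='61')
<== 2067-01-16

Answer: 2067-01-16


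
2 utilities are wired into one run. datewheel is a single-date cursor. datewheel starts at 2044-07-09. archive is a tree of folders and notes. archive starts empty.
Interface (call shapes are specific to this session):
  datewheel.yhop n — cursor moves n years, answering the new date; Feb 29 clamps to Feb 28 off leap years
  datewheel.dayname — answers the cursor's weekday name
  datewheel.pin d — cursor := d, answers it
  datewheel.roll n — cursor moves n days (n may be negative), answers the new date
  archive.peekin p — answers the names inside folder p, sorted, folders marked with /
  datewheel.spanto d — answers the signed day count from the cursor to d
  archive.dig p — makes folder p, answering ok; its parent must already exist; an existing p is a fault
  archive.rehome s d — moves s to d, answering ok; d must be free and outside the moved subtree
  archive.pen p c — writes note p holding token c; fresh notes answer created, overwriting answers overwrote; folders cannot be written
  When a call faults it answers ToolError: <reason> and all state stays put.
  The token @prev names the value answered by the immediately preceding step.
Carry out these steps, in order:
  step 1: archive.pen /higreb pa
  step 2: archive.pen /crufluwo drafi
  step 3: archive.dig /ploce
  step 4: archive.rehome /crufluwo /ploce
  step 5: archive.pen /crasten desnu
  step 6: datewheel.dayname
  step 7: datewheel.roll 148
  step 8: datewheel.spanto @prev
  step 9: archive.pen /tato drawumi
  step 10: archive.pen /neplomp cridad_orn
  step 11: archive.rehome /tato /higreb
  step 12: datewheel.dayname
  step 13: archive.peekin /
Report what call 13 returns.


Answer: [crasten, crufluwo, higreb, neplomp, ploce/, tato]

Derivation:
$ archive.pen p: /higreb c: pa
[out] created
$ archive.pen p: /crufluwo c: drafi
[out] created
$ archive.dig p: /ploce
[out] ok
$ archive.rehome s: /crufluwo d: /ploce
[out] ToolError: exists
$ archive.pen p: /crasten c: desnu
[out] created
$ datewheel.dayname
[out] Saturday
$ datewheel.roll n: 148
[out] 2044-12-04
$ datewheel.spanto d: @prev
[out] 0
$ archive.pen p: /tato c: drawumi
[out] created
$ archive.pen p: /neplomp c: cridad_orn
[out] created
$ archive.rehome s: /tato d: /higreb
[out] ToolError: exists
$ datewheel.dayname
[out] Sunday
$ archive.peekin p: /
[out] [crasten, crufluwo, higreb, neplomp, ploce/, tato]


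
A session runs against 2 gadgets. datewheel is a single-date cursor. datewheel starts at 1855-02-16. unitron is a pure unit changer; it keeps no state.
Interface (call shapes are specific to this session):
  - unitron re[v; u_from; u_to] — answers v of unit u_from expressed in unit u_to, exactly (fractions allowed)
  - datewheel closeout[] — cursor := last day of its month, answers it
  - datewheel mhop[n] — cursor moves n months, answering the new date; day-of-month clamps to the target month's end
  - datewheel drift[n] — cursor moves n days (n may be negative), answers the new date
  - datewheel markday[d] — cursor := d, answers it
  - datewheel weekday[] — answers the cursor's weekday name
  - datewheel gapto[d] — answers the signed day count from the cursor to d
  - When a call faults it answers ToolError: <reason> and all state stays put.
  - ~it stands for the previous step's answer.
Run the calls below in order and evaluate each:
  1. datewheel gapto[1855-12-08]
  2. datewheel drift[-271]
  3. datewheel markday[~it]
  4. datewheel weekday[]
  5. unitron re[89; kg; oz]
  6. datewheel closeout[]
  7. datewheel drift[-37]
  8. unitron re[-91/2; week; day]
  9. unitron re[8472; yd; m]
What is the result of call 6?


Answer: 1854-05-31

Derivation:
Do: datewheel gapto[d=1855-12-08]
See: 295
Do: datewheel drift[n=-271]
See: 1854-05-21
Do: datewheel markday[d=~it]
See: 1854-05-21
Do: datewheel weekday[]
See: Sunday
Do: unitron re[v=89; u_from=kg; u_to=oz]
See: 142400000000/45359237
Do: datewheel closeout[]
See: 1854-05-31
Do: datewheel drift[n=-37]
See: 1854-04-24
Do: unitron re[v=-91/2; u_from=week; u_to=day]
See: -637/2
Do: unitron re[v=8472; u_from=yd; u_to=m]
See: 4841748/625


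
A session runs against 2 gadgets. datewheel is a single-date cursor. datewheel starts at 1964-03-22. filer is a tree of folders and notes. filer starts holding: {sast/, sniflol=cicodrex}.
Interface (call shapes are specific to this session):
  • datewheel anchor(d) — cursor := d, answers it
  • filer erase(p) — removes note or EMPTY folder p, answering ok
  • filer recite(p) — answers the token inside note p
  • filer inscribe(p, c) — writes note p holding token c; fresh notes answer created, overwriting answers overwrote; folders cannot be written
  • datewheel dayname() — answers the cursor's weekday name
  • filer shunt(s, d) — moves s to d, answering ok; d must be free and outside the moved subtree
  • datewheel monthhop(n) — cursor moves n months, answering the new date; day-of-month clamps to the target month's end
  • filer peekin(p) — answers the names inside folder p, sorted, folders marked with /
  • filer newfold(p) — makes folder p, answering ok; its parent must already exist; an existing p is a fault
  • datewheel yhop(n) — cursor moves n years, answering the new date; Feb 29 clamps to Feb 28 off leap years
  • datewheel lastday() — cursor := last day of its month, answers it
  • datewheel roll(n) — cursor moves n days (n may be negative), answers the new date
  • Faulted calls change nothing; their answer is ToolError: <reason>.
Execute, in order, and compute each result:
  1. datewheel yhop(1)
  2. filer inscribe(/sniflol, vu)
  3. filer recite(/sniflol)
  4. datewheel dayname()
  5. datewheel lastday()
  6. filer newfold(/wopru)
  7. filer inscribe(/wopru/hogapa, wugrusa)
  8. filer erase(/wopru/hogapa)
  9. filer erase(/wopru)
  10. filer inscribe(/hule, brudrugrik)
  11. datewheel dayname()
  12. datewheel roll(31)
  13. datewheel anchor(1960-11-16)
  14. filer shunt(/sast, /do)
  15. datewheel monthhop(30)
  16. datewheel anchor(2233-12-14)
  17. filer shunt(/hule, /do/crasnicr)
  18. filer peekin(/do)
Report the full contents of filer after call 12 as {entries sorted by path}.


Answer: {hule=brudrugrik, sast/, sniflol=vu}

Derivation:
CALL datewheel yhop[n: 1]
RET  1965-03-22
CALL filer inscribe[p: /sniflol; c: vu]
RET  overwrote
CALL filer recite[p: /sniflol]
RET  vu
CALL datewheel dayname[]
RET  Monday
CALL datewheel lastday[]
RET  1965-03-31
CALL filer newfold[p: /wopru]
RET  ok
CALL filer inscribe[p: /wopru/hogapa; c: wugrusa]
RET  created
CALL filer erase[p: /wopru/hogapa]
RET  ok
CALL filer erase[p: /wopru]
RET  ok
CALL filer inscribe[p: /hule; c: brudrugrik]
RET  created
CALL datewheel dayname[]
RET  Wednesday
CALL datewheel roll[n: 31]
RET  1965-05-01
CALL datewheel anchor[d: 1960-11-16]
RET  1960-11-16
CALL filer shunt[s: /sast; d: /do]
RET  ok
CALL datewheel monthhop[n: 30]
RET  1963-05-16
CALL datewheel anchor[d: 2233-12-14]
RET  2233-12-14
CALL filer shunt[s: /hule; d: /do/crasnicr]
RET  ok
CALL filer peekin[p: /do]
RET  [crasnicr]


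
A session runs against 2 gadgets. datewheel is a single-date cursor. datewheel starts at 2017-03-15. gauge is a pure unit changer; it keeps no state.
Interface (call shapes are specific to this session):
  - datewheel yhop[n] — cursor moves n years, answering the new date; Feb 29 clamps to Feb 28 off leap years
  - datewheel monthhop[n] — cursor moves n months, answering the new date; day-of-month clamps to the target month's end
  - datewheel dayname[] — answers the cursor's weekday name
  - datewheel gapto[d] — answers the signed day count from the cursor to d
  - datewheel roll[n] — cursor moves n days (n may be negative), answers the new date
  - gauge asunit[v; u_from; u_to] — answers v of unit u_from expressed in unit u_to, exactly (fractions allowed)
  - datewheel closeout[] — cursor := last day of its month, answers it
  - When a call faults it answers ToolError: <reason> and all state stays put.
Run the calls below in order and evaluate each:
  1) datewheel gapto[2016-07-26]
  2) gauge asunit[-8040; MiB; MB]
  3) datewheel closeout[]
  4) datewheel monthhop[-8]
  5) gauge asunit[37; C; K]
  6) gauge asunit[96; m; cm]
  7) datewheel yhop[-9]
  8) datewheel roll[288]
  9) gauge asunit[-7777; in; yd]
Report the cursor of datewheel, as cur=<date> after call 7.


Answer: cur=2007-07-31

Derivation:
! datewheel gapto(d=2016-07-26) == -232
! gauge asunit(v=-8040, u_from=MiB, u_to=MB) == -26345472/3125
! datewheel closeout() == 2017-03-31
! datewheel monthhop(n=-8) == 2016-07-31
! gauge asunit(v=37, u_from=C, u_to=K) == 6203/20
! gauge asunit(v=96, u_from=m, u_to=cm) == 9600
! datewheel yhop(n=-9) == 2007-07-31
! datewheel roll(n=288) == 2008-05-14
! gauge asunit(v=-7777, u_from=in, u_to=yd) == -7777/36


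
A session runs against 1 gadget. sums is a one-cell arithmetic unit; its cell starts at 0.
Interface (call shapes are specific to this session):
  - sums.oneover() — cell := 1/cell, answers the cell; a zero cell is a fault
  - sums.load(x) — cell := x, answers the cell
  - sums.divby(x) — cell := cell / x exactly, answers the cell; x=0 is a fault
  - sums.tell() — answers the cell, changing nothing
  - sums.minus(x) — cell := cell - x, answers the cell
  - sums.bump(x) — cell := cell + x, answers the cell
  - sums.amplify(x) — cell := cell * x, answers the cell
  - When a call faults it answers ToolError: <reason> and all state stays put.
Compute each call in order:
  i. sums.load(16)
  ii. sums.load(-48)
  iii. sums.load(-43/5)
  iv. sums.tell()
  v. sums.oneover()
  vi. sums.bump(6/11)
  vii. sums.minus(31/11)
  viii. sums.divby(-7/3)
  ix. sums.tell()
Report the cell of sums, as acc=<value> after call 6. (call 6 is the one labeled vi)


Act: sums.load[x→16]
Obs: 16
Act: sums.load[x→-48]
Obs: -48
Act: sums.load[x→-43/5]
Obs: -43/5
Act: sums.tell[]
Obs: -43/5
Act: sums.oneover[]
Obs: -5/43
Act: sums.bump[x→6/11]
Obs: 203/473
Act: sums.minus[x→31/11]
Obs: -1130/473
Act: sums.divby[x→-7/3]
Obs: 3390/3311
Act: sums.tell[]
Obs: 3390/3311

Answer: acc=203/473


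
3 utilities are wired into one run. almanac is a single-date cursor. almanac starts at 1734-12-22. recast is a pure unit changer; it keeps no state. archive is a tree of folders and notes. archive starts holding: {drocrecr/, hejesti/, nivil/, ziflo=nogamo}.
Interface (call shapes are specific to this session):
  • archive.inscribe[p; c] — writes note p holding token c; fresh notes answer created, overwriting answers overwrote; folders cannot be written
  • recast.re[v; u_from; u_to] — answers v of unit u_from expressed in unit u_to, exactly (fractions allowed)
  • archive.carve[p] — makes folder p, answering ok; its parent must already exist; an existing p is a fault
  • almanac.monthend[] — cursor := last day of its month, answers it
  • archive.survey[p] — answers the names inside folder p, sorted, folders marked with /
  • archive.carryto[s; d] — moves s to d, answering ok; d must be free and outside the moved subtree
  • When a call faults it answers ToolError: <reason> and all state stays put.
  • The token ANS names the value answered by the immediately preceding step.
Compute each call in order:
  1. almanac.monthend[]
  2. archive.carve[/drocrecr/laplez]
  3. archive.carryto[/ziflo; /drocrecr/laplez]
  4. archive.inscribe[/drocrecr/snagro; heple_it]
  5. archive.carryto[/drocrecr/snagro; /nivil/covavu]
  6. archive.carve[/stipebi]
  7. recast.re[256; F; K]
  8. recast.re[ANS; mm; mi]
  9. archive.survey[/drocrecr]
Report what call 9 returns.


Answer: [laplez/]

Derivation:
>>> almanac.monthend
[out] 1734-12-31
>>> archive.carve p='/drocrecr/laplez'
[out] ok
>>> archive.carryto s='/ziflo' d='/drocrecr/laplez'
[out] ToolError: exists
>>> archive.inscribe p='/drocrecr/snagro' c='heple_it'
[out] created
>>> archive.carryto s='/drocrecr/snagro' d='/nivil/covavu'
[out] ok
>>> archive.carve p='/stipebi'
[out] ok
>>> recast.re v='256' u_from='F' u_to='K'
[out] 71567/180
>>> recast.re v='ANS' u_from='mm' u_to='mi'
[out] 71567/289681920
>>> archive.survey p='/drocrecr'
[out] [laplez/]


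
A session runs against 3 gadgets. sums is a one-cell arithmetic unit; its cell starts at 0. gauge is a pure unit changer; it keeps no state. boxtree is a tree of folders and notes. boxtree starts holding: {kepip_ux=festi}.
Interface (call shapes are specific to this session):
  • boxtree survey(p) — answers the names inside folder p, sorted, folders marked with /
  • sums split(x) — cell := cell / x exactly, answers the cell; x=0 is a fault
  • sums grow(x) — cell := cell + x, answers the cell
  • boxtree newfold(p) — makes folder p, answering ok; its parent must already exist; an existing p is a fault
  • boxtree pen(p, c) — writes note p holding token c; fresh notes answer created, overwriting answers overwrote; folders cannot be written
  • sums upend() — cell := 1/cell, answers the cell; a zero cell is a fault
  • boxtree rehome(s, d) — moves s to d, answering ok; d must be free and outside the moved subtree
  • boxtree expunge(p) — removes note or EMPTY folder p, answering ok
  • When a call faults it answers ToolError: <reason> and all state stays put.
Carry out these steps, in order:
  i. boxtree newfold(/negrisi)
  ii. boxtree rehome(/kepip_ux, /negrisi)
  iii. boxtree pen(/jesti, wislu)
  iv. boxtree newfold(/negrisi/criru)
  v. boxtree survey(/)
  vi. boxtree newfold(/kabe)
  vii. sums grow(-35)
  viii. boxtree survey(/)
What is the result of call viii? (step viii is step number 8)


Answer: [jesti, kabe/, kepip_ux, negrisi/]

Derivation:
I try boxtree newfold with p: /negrisi, — result: ok.
I run boxtree rehome with s: /kepip_ux, d: /negrisi, and see ToolError: exists.
Calling boxtree pen with p: /jesti, c: wislu: created.
Then boxtree newfold with p: /negrisi/criru, — result: ok.
Calling boxtree survey with p: /, and see [jesti, kepip_ux, negrisi/].
I use boxtree newfold with p: /kabe, — result: ok.
I run sums grow with x: -35, — result: -35.
Then boxtree survey with p: /, and observe [jesti, kabe/, kepip_ux, negrisi/].


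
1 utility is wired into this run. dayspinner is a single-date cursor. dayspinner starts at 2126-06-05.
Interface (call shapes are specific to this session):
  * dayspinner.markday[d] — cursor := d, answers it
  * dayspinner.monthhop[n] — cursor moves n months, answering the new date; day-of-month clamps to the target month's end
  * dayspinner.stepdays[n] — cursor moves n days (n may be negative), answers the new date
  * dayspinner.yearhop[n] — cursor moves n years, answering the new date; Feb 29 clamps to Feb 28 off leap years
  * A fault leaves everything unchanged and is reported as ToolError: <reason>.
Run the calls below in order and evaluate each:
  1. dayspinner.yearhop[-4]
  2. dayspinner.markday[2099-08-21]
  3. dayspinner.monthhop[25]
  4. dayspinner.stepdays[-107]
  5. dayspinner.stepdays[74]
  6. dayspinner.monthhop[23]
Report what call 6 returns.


# 1. dayspinner.yearhop(-4) => 2122-06-05
# 2. dayspinner.markday(2099-08-21) => 2099-08-21
# 3. dayspinner.monthhop(25) => 2101-09-21
# 4. dayspinner.stepdays(-107) => 2101-06-06
# 5. dayspinner.stepdays(74) => 2101-08-19
# 6. dayspinner.monthhop(23) => 2103-07-19

Answer: 2103-07-19
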